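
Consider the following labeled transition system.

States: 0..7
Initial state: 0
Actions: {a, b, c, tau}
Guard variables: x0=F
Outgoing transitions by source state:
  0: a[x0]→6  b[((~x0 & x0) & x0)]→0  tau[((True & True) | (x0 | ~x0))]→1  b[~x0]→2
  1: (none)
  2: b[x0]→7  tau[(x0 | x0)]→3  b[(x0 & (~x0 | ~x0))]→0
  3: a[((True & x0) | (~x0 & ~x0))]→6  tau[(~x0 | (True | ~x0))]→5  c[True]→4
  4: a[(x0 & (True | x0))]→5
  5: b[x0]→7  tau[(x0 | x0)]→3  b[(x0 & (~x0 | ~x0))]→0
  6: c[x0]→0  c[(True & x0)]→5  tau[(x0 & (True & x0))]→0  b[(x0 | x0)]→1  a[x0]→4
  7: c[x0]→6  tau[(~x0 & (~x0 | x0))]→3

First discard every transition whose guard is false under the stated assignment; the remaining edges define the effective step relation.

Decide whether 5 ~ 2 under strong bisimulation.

Compute ~ classes (split until stable):
  round 0: {{0,1,2,3,4,5,6,7}}
  round 1: {{0},{1,2,4,5,6},{3},{7}}
4 equivalence class(es) (converged in 2)
class of 5: {1,2,4,5,6}; class of 2: {1,2,4,5,6}

Answer: BISIMILAR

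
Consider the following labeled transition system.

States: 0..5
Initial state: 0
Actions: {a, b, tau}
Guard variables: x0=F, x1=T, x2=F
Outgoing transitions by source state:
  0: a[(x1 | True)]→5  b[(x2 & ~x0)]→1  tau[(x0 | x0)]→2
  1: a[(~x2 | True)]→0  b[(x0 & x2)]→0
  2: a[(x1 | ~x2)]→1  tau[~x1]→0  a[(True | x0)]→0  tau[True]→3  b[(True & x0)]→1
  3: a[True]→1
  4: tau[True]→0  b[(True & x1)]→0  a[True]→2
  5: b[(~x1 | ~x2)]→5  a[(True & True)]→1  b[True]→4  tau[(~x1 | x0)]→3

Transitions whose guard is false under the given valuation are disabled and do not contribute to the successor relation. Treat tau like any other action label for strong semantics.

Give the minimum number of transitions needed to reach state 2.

Answer: 3

Trace:
BFS to 2:
  depth 0: {0}
  depth 1: {5}
  depth 2: {1,4}
  depth 3: {2}
first hit 2 at d=3 via a·b·a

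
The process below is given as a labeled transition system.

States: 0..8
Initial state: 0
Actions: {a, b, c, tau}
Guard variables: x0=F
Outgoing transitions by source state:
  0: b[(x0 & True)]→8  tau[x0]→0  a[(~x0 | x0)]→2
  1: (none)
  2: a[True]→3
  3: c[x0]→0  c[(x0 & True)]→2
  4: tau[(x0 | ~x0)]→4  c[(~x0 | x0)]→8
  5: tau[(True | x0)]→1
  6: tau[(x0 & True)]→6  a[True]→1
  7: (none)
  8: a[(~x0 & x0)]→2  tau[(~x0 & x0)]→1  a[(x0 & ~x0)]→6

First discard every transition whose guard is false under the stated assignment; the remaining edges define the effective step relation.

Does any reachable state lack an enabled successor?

Reach set: {0,2,3}
  0: a→2  [1 out]
  2: a→3  [1 out]
  3: ∅  [deadlock]
Path to 3: a·a

Answer: DEADLOCK at state 3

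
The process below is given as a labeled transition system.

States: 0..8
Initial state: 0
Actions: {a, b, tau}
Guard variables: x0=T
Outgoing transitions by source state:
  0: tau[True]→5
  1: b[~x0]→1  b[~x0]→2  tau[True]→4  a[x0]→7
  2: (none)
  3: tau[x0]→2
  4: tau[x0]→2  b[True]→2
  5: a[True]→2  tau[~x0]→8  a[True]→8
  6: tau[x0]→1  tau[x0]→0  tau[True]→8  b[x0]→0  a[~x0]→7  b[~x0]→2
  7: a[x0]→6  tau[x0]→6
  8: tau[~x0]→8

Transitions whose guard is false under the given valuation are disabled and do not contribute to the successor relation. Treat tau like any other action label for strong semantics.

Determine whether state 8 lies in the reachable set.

Answer: REACHABLE

Trace:
Guard filter leaves 14 enabled edge(s).
L0 = {0}
L1 = {5}  now seen {0,5}
L2 = {2,8}  now seen {0,2,5,8}
Reach set: {0,2,5,8}
trace reaching 8: tau·a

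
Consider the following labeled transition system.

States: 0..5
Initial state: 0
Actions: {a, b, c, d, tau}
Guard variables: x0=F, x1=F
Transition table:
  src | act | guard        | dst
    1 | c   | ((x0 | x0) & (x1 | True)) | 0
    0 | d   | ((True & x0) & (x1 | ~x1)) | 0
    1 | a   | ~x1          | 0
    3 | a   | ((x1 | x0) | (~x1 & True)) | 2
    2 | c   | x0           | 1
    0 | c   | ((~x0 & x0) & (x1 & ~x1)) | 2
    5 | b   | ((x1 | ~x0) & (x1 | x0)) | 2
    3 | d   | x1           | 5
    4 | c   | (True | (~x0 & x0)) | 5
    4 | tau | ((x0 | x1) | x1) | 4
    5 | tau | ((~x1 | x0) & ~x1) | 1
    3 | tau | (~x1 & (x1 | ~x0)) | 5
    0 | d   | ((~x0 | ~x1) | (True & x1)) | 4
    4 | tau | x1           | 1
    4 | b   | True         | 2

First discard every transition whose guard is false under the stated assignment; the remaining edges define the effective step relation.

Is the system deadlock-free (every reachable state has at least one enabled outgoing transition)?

Answer: DEADLOCK at state 2

Analysis:
Reachable = {0,1,2,4,5}
  0: d→4  [1 exit(s)]
  1: a→0  [1 exit(s)]
  2: ∅  [no exit]
  4: b→2  c→5  [2 exit(s)]
  5: tau→1  [1 exit(s)]
trace reaching 2: d·b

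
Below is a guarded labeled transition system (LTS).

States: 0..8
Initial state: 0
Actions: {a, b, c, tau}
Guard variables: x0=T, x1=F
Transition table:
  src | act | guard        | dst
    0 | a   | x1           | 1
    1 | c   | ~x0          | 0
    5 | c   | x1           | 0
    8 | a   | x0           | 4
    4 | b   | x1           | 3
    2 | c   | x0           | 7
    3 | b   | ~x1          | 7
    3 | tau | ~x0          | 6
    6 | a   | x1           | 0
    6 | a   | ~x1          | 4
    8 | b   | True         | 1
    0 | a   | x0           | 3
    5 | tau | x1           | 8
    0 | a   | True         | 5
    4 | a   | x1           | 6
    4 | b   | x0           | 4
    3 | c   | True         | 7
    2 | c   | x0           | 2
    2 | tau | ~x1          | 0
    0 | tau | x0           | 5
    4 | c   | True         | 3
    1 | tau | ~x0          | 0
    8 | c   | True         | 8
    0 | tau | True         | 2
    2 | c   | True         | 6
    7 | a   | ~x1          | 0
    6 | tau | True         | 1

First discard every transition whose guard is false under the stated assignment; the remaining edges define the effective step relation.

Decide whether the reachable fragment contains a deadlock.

Reachable = {0,1,2,3,4,5,6,7}
  0: a→3  a→5  tau→2  tau→5  [4 exit(s)]
  1: ∅  [deadlock]
  2: c→2  c→6  c→7  tau→0  [4 exit(s)]
  3: b→7  c→7  [2 exit(s)]
  4: b→4  c→3  [2 exit(s)]
  5: ∅  [deadlock]
  6: a→4  tau→1  [2 exit(s)]
  7: a→0  [1 exit(s)]
Path to 1: tau·c·tau

Answer: DEADLOCK at state 1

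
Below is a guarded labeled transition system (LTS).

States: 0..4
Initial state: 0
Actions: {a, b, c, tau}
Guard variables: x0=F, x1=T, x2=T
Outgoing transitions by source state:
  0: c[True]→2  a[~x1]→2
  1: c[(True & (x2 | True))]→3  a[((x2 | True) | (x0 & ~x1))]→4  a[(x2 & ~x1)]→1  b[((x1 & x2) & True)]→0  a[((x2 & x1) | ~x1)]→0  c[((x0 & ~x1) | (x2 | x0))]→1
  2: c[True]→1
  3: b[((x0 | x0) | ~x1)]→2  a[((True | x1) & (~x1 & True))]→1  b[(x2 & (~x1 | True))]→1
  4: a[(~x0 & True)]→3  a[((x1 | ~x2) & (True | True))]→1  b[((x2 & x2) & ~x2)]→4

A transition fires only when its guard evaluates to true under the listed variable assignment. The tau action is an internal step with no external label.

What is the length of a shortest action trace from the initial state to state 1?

Breadth-first toward 1:
  Layer 0: {0}
  Layer 1: {2}
  Layer 2: {1}
1 enters at depth 2; path c·c

Answer: 2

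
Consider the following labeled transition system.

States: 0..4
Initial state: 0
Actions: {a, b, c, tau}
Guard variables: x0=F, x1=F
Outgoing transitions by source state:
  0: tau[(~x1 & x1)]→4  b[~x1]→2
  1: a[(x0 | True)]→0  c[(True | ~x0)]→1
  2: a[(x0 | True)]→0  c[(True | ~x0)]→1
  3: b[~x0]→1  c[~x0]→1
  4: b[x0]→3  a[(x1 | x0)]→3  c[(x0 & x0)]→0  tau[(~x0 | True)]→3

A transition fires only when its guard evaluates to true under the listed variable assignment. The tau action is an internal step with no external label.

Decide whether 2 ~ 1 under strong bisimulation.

Answer: BISIMILAR

Trace:
Refine partition for ~:
  P[0] = {{0,1,2,3,4}}
  P[1] = {{0},{1,2},{3},{4}}
4 equivalence class(es) (converged in 2)
class of 2: {1,2}; class of 1: {1,2}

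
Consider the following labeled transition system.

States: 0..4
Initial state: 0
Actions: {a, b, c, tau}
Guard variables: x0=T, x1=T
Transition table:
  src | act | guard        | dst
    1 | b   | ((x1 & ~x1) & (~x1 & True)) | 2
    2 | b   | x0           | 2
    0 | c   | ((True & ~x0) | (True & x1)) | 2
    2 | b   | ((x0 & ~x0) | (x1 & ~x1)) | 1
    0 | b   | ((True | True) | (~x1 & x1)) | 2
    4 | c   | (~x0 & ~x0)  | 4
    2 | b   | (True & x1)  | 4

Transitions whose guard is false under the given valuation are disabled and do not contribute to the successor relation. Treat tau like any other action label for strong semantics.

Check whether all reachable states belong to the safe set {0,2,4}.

Safe = {0,2,4}
R = {0,2,4}
  0: ✓
  2: ✓
  4: ✓

Answer: INVARIANT HOLDS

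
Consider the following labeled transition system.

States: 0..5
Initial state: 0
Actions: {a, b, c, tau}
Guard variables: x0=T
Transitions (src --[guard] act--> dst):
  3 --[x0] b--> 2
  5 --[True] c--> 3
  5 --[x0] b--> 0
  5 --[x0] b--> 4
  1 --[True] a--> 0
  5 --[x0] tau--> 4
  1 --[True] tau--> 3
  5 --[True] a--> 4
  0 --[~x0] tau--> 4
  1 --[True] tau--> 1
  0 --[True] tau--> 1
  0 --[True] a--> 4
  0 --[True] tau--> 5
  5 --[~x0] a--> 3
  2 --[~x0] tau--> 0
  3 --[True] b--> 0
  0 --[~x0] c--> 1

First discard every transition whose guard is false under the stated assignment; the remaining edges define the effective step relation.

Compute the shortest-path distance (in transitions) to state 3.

BFS to 3:
  depth 0: {0}
  depth 1: {1,4,5}
  depth 2: {3}
first hit 3 at d=2 via tau·tau

Answer: 2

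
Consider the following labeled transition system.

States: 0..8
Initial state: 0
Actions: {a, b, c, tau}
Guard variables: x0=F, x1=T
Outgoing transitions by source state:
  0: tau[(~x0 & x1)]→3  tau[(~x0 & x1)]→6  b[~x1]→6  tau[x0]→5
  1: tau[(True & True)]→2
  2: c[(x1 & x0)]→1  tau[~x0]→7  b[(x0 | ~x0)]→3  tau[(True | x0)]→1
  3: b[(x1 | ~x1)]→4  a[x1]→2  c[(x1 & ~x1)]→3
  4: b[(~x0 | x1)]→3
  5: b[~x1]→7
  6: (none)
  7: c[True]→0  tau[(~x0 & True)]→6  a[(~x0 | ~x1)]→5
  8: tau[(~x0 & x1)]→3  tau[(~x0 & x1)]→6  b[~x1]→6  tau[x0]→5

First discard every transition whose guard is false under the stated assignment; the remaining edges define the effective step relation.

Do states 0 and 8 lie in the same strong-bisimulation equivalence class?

Bisimulation quotient by refinement:
  π0 = {{0,1,2,3,4,5,6,7,8}}
  π1 = {{0,1,8},{2},{3},{4},{5,6},{7}}
  π2 = {{0,8},{1},{2},{3},{4},{5,6},{7}}
Fixed point at round 3; 7 class(es).
class of 0: {0,8}; class of 8: {0,8}

Answer: BISIMILAR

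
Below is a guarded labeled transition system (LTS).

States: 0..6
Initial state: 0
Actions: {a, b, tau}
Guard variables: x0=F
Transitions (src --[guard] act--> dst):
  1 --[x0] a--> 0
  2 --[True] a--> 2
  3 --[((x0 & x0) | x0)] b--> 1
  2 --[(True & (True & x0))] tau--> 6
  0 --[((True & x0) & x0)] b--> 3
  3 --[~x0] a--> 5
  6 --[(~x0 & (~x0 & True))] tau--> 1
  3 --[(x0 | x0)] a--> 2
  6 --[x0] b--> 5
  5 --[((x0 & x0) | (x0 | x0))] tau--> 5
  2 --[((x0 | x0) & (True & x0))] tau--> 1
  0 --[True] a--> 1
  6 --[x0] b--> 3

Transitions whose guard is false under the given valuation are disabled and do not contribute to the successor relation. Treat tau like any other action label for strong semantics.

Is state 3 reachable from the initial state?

Answer: UNREACHABLE

Trace:
After dropping false guards: 4 live edges.
depth 0: {0}
depth 1: {1}  total {0,1}
R = {0,1}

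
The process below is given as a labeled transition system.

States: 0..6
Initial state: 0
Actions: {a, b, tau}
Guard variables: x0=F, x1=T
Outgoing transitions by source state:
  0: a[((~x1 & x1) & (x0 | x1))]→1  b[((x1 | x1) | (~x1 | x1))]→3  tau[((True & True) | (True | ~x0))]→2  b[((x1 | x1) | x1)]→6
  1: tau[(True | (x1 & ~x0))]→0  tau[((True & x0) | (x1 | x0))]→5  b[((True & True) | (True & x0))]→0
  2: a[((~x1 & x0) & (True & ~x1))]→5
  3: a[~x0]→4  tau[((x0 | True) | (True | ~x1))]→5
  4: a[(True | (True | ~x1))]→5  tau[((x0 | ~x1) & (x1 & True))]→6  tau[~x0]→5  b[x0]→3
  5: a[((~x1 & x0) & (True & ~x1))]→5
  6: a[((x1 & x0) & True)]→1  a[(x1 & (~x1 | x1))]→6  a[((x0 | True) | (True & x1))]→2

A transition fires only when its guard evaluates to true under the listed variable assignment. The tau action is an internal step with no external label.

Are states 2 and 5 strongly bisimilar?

Refine partition for ~:
  π0 = {{0,1,2,3,4,5,6}}
  π1 = {{0,1},{2,5},{3,4},{6}}
  π2 = {{0},{1},{2,5},{3},{4},{6}}
Fixed point at round 3; 6 class(es).
2∈{2,5}, 5∈{2,5}

Answer: BISIMILAR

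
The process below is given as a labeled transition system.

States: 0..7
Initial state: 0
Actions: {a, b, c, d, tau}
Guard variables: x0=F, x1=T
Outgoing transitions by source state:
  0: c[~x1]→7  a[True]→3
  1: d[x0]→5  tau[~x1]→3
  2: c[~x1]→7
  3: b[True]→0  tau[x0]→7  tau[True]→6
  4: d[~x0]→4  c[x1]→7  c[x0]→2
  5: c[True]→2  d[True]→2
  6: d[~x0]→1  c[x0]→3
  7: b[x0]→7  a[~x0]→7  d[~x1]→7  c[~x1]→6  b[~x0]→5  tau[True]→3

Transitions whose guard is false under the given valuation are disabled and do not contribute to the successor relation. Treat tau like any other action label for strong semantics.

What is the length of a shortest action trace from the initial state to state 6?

Answer: 2

Analysis:
BFS to 6:
  depth 0: {0}
  depth 1: {3}
  depth 2: {6}
depth(6)=2, e.g. a·tau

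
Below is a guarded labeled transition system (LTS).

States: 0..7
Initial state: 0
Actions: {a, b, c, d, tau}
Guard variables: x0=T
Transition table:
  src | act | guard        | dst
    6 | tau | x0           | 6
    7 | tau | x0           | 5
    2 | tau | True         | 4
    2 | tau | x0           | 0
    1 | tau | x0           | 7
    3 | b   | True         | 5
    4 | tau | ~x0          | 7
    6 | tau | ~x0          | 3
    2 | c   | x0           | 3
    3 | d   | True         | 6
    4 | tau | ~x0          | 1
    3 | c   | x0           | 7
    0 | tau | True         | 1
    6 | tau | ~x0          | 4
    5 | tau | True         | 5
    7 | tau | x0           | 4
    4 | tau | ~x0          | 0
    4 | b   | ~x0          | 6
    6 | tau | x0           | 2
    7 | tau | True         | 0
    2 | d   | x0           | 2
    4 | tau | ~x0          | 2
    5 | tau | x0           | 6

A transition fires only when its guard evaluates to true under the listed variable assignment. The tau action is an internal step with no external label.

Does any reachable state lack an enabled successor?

Answer: DEADLOCK at state 4

Analysis:
Reach set: {0,1,2,3,4,5,6,7}
  0: tau→1  [1 exit(s)]
  1: tau→7  [1 exit(s)]
  2: c→3  d→2  tau→0  tau→4  [4 exit(s)]
  3: b→5  c→7  d→6  [3 exit(s)]
  4: ∅  [deadlock]
  5: tau→5  tau→6  [2 exit(s)]
  6: tau→2  tau→6  [2 exit(s)]
  7: tau→0  tau→4  tau→5  [3 exit(s)]
witness 4: tau·tau·tau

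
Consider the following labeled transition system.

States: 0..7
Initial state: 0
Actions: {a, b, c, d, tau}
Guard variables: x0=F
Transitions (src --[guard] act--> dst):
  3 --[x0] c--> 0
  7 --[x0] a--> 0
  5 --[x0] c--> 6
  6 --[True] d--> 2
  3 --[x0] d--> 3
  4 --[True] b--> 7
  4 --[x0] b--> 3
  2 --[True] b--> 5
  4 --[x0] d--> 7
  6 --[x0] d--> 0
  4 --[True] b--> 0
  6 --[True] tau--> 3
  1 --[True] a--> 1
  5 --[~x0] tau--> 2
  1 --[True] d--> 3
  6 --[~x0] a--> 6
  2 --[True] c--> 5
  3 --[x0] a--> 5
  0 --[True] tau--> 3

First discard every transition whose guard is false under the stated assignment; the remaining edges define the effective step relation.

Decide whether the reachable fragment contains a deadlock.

Answer: DEADLOCK at state 3

Analysis:
Reach set: {0,3}
  0: tau→3  [1 out]
  3: ∅  [no exit]
Path to 3: tau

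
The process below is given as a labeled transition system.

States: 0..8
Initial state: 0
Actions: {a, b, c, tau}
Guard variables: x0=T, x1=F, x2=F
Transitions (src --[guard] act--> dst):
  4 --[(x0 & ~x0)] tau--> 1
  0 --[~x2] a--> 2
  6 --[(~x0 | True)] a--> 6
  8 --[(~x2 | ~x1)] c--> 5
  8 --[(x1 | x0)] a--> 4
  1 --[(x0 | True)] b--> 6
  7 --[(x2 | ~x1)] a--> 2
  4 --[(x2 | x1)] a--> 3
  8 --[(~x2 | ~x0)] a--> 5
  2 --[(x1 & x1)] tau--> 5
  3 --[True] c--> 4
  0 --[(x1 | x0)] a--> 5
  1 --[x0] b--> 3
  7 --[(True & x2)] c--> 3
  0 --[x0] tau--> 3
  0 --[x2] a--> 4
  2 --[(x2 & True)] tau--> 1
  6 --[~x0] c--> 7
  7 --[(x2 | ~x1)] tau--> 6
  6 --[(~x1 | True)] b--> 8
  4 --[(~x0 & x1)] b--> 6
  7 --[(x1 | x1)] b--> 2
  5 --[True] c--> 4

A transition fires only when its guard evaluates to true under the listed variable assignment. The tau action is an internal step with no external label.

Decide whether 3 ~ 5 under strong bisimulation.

Answer: BISIMILAR

Working:
Bisimulation quotient by refinement:
  π0 = {{0,1,2,3,4,5,6,7,8}}
  π1 = {{0,7},{1},{2,4},{3,5},{6},{8}}
  π2 = {{0},{1},{2,4},{3,5},{6},{7},{8}}
Fixed point at round 3; 7 class(es).
class of 3: {3,5}; class of 5: {3,5}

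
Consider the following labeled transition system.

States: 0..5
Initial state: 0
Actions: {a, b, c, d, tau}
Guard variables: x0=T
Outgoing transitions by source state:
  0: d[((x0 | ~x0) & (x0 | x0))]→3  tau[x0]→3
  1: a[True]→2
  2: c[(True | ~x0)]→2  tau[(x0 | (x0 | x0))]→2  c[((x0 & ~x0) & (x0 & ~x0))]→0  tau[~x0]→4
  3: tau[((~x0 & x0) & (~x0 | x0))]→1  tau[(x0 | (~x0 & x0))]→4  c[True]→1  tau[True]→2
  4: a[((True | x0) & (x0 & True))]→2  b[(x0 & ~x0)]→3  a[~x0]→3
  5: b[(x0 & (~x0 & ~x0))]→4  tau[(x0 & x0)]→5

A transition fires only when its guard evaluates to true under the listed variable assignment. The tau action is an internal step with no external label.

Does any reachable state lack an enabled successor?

Answer: DEADLOCK-FREE

Working:
Reach set: {0,1,2,3,4}
  0: d→3  tau→3  [2 exit(s)]
  1: a→2  [1 exit(s)]
  2: c→2  tau→2  [2 exit(s)]
  3: c→1  tau→2  tau→4  [3 exit(s)]
  4: a→2  [1 exit(s)]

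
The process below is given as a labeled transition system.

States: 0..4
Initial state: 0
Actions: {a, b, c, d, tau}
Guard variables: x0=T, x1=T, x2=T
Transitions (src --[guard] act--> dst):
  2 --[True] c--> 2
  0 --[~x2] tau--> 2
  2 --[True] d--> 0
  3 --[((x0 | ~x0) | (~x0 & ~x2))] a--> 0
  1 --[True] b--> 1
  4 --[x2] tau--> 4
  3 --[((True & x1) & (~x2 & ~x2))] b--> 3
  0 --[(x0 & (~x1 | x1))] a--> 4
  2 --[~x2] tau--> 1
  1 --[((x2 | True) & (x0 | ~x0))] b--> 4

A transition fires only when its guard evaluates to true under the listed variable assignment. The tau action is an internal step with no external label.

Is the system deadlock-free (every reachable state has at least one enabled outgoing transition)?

Answer: DEADLOCK-FREE

Working:
R = {0,4}
  0: a→4  [1 out]
  4: tau→4  [1 out]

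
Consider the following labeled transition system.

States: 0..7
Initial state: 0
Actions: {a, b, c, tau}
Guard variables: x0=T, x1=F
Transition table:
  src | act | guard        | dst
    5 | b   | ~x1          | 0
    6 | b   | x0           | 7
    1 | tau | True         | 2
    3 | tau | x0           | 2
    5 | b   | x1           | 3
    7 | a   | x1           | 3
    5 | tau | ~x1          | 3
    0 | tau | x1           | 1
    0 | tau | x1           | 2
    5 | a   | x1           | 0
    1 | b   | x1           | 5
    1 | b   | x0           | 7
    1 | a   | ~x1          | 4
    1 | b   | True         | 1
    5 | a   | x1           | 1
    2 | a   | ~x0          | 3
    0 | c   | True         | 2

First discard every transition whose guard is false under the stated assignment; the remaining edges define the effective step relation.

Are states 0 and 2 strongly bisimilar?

Answer: NOT BISIMILAR

Working:
Bisimulation quotient by refinement:
  P[0] = {{0,1,2,3,4,5,6,7}}
  P[1] = {{0},{1},{2,4,7},{3},{5},{6}}
Fixed point at round 2; 6 class(es).
0∈{0}, 2∈{2,4,7}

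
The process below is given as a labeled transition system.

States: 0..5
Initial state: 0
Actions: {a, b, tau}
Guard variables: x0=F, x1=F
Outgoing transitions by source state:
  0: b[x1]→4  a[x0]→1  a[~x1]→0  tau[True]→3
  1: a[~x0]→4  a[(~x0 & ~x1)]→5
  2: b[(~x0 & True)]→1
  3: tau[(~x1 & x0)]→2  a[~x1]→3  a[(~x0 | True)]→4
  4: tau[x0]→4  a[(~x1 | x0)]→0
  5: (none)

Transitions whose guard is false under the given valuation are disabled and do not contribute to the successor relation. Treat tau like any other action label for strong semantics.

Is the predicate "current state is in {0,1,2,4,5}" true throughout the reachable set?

Safe = {0,1,2,4,5}
Reach set: {0,3,4}
  0: safe
  3: outside
  4: safe
witness against invariant: tau → 3

Answer: INVARIANT VIOLATED at state 3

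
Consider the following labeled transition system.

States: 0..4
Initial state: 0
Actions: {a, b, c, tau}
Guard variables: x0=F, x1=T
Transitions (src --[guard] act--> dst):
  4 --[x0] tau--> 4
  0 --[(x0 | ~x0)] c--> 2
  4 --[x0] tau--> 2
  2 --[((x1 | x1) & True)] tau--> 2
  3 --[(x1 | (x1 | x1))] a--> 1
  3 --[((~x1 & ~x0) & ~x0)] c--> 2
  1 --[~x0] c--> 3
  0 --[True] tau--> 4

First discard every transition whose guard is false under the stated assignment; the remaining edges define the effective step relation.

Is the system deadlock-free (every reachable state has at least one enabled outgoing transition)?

Answer: DEADLOCK at state 4

Working:
Reachable = {0,2,4}
  0: c→2  tau→4  [2 exit(s)]
  2: tau→2  [1 exit(s)]
  4: ∅  [no exit]
Path to 4: tau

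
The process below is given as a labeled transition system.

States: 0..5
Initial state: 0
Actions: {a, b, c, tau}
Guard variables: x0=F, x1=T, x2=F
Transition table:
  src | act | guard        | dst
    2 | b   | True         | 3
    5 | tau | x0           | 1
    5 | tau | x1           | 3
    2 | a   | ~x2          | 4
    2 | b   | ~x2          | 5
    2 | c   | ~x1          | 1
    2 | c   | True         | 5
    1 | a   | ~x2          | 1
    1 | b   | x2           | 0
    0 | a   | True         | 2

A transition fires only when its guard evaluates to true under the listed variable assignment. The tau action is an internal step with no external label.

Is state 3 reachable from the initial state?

Answer: REACHABLE

Working:
7 transition(s) survive guard evaluation.
Layer 0: {0}
Layer 1: {2}  cumulative {0,2}
Layer 2: {3,4,5}  cumulative {0,2,3,4,5}
R = {0,2,3,4,5}
trace reaching 3: a·b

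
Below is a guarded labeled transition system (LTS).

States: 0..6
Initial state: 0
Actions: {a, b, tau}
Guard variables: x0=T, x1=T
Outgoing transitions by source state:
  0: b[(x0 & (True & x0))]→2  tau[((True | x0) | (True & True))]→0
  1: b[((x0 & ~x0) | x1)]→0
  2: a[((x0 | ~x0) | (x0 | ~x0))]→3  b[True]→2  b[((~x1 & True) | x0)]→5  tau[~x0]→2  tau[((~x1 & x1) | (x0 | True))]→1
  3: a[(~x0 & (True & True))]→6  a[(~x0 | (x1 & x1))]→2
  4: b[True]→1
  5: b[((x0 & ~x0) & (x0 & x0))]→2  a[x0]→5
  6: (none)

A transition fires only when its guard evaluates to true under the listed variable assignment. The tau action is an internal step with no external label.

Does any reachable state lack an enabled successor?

R = {0,1,2,3,5}
  0: b→2  tau→0  [2 exit(s)]
  1: b→0  [1 exit(s)]
  2: a→3  b→2  b→5  tau→1  [4 exit(s)]
  3: a→2  [1 exit(s)]
  5: a→5  [1 exit(s)]

Answer: DEADLOCK-FREE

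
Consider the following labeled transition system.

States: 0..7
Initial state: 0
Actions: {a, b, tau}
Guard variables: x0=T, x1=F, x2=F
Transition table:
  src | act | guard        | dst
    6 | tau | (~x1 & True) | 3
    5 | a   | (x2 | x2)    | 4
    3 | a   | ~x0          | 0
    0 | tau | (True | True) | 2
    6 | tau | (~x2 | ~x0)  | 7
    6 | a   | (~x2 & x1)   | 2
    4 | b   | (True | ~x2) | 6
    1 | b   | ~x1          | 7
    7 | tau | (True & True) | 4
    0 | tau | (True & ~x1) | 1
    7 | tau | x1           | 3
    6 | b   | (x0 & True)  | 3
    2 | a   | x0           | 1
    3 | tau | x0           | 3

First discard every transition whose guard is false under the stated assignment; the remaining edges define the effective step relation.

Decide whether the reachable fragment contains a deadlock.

Reachable = {0,1,2,3,4,6,7}
  0: tau→1  tau→2  [deg 2]
  1: b→7  [deg 1]
  2: a→1  [deg 1]
  3: tau→3  [deg 1]
  4: b→6  [deg 1]
  6: b→3  tau→3  tau→7  [deg 3]
  7: tau→4  [deg 1]

Answer: DEADLOCK-FREE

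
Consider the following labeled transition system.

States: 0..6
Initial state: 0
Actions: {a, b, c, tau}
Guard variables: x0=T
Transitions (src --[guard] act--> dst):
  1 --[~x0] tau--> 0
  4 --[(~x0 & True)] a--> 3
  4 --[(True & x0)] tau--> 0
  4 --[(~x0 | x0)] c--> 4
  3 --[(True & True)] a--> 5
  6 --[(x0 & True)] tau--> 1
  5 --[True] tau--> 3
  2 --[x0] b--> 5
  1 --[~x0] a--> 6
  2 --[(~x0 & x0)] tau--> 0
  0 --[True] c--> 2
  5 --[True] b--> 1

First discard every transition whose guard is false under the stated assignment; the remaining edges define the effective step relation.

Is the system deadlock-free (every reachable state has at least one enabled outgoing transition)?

Reach set: {0,1,2,3,5}
  0: c→2  [1 out]
  1: ∅  [no exit]
  2: b→5  [1 out]
  3: a→5  [1 out]
  5: b→1  tau→3  [2 out]
trace reaching 1: c·b·b

Answer: DEADLOCK at state 1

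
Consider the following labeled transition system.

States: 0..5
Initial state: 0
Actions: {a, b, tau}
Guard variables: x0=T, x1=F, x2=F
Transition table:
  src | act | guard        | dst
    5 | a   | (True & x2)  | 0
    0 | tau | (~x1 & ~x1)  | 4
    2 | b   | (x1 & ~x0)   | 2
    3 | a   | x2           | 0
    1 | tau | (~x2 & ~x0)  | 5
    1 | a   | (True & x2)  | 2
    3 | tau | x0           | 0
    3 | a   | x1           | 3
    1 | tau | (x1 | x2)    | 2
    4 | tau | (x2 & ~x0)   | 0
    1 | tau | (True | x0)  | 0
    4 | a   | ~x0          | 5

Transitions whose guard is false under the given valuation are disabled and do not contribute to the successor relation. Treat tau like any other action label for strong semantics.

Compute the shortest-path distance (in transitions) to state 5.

Answer: UNREACHABLE

Working:
Breadth-first toward 5:
  Layer 0: {0}
  Layer 1: {4}
5 never appears.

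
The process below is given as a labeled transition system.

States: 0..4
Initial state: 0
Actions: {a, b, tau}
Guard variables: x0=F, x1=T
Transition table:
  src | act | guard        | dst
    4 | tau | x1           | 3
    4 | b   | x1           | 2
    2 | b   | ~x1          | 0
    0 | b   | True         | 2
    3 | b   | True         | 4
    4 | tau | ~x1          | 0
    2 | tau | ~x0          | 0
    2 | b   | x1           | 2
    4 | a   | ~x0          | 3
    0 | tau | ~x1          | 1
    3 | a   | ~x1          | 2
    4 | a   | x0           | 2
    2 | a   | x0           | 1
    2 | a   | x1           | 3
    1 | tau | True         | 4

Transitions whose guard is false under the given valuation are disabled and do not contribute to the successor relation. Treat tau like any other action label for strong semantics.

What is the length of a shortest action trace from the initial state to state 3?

Breadth-first toward 3:
  L0 = {0}
  L1 = {2}
  L2 = {3}
depth(3)=2, e.g. b·a

Answer: 2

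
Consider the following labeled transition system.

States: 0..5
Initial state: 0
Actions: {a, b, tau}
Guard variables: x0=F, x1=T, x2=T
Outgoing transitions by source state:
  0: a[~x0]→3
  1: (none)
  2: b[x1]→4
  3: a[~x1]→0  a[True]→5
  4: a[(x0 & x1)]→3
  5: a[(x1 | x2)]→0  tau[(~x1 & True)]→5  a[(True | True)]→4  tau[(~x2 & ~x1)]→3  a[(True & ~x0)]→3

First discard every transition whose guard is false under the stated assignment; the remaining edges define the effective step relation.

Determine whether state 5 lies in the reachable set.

Answer: REACHABLE

Analysis:
6 transition(s) survive guard evaluation.
Layer 0: {0}
Layer 1: {3}  total {0,3}
Layer 2: {5}  total {0,3,5}
Layer 3: {4}  total {0,3,4,5}
R = {0,3,4,5}
trace reaching 5: a·a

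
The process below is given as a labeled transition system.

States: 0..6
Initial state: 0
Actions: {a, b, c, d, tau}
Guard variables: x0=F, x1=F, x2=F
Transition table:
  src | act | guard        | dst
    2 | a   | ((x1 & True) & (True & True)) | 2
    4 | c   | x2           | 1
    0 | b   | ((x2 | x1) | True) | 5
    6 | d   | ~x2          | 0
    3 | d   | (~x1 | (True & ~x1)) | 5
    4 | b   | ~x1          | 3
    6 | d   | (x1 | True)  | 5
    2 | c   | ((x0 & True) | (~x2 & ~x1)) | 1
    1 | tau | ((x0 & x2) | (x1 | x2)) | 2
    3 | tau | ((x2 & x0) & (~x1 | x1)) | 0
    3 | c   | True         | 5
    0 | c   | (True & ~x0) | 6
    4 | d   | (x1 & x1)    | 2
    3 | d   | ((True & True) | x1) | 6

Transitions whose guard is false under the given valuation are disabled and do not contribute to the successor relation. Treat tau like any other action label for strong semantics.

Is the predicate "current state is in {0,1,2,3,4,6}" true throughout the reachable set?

Safe = {0,1,2,3,4,6}
Reachable = {0,5,6}
  0: ✓
  5: ✗ unsafe
  6: ✓
reach 5 via b — violates

Answer: INVARIANT VIOLATED at state 5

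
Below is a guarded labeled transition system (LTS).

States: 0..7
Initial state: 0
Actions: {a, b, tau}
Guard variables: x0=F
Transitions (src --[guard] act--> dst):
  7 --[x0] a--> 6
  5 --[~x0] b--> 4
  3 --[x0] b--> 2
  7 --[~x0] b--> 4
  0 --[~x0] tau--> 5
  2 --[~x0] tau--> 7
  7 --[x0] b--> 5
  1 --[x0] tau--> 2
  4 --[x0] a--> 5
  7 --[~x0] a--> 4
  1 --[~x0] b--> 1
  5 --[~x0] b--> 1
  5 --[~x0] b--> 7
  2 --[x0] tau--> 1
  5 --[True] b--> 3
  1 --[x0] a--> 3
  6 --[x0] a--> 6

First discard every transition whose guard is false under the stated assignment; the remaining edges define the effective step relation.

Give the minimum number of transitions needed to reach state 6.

Answer: UNREACHABLE

Working:
Layered search for 6:
  depth 0: {0}
  depth 1: {5}
  depth 2: {1,3,4,7}
6 never appears.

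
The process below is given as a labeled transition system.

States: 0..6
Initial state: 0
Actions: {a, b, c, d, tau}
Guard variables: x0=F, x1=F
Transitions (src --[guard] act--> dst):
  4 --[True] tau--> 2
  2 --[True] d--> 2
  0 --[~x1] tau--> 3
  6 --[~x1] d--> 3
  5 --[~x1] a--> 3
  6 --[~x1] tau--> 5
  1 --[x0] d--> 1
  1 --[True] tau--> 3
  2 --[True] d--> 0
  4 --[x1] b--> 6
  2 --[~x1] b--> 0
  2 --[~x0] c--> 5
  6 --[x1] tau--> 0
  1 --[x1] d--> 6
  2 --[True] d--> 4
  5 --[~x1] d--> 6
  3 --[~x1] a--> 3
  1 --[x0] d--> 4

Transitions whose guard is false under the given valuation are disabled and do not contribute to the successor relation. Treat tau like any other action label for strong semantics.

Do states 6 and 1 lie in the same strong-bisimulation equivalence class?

Bisimulation quotient by refinement:
  P[0] = {{0,1,2,3,4,5,6}}
  P[1] = {{0,1,4},{2},{3},{5},{6}}
  P[2] = {{0,1},{2},{3},{4},{5},{6}}
6 equivalence class(es) (converged in 3)
6∈{6}, 1∈{0,1}

Answer: NOT BISIMILAR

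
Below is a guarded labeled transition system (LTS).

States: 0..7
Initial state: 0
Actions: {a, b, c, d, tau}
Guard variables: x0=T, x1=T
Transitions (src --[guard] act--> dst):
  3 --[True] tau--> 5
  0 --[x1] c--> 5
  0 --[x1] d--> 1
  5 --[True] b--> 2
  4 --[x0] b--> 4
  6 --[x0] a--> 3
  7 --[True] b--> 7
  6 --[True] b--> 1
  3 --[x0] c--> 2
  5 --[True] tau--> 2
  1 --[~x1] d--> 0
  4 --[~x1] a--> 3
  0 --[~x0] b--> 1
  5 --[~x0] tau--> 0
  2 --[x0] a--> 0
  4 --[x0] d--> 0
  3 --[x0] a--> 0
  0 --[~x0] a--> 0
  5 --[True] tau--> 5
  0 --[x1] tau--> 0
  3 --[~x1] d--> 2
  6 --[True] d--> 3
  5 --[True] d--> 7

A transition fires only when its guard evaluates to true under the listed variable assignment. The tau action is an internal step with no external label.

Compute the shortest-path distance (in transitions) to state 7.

BFS to 7:
  Layer 0: {0}
  Layer 1: {1,5}
  Layer 2: {2,7}
depth(7)=2, e.g. c·d

Answer: 2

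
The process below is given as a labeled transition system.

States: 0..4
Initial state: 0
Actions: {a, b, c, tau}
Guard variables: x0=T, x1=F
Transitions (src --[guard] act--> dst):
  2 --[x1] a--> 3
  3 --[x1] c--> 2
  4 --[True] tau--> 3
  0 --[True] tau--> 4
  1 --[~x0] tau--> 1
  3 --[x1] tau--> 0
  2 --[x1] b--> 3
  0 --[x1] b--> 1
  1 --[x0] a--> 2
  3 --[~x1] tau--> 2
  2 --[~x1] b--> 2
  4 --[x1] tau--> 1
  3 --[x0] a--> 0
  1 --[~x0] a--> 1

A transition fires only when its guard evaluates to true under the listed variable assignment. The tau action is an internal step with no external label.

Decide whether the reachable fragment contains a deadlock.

Answer: DEADLOCK-FREE

Trace:
R = {0,2,3,4}
  0: tau→4  [1 out]
  2: b→2  [1 out]
  3: a→0  tau→2  [2 out]
  4: tau→3  [1 out]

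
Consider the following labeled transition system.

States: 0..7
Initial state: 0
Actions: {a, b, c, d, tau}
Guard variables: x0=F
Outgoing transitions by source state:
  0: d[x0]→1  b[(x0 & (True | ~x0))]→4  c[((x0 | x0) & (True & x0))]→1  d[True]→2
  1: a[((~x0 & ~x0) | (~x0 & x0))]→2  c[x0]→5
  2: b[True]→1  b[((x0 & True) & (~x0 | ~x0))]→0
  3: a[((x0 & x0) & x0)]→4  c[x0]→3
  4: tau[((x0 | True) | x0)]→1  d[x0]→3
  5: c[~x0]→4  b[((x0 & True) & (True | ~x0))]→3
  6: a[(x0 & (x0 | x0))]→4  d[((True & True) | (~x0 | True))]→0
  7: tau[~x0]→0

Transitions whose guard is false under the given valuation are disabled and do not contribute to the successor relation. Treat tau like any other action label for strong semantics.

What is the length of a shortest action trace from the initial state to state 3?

Answer: UNREACHABLE

Analysis:
BFS to 3:
  L0 = {0}
  L1 = {2}
  L2 = {1}
3 never appears.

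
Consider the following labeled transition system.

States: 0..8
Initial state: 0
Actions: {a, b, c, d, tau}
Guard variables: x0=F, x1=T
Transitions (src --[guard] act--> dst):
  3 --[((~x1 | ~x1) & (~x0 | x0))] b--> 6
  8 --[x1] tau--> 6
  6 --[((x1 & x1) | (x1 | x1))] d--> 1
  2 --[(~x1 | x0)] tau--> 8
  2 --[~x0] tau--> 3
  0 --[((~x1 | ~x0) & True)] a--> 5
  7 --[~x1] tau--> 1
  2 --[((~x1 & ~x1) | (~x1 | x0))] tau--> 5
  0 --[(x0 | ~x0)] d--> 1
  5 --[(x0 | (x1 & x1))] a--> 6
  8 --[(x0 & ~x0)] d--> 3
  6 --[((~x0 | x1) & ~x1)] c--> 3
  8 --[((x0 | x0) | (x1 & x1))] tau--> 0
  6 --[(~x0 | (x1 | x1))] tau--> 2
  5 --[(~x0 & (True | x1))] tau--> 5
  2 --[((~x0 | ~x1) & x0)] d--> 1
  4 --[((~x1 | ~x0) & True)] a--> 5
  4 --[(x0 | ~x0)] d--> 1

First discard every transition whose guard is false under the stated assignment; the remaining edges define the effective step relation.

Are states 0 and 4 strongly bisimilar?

Answer: BISIMILAR

Working:
Compute ~ classes (split until stable):
  π0 = {{0,1,2,3,4,5,6,7,8}}
  π1 = {{0,4},{1,3,7},{2,8},{5},{6}}
  π2 = {{0,4},{1,3,7},{2},{5},{6},{8}}
stable after 3 split(s): 6 block(s)
[0]={0,4}  [4]={0,4}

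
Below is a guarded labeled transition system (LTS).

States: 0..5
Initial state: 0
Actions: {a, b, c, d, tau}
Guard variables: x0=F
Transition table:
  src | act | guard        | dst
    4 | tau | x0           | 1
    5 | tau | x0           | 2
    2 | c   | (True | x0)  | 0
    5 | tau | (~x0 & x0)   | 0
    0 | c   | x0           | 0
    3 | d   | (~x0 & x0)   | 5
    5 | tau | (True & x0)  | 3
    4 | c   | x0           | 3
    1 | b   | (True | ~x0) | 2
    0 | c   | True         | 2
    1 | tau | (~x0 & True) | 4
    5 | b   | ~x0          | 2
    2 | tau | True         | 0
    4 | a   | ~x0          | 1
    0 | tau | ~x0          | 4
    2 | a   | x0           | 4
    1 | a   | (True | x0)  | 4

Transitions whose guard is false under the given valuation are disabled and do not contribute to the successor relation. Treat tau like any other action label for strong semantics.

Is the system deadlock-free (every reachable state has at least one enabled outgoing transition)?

Reachable = {0,1,2,4}
  0: c→2  tau→4  [deg 2]
  1: a→4  b→2  tau→4  [deg 3]
  2: c→0  tau→0  [deg 2]
  4: a→1  [deg 1]

Answer: DEADLOCK-FREE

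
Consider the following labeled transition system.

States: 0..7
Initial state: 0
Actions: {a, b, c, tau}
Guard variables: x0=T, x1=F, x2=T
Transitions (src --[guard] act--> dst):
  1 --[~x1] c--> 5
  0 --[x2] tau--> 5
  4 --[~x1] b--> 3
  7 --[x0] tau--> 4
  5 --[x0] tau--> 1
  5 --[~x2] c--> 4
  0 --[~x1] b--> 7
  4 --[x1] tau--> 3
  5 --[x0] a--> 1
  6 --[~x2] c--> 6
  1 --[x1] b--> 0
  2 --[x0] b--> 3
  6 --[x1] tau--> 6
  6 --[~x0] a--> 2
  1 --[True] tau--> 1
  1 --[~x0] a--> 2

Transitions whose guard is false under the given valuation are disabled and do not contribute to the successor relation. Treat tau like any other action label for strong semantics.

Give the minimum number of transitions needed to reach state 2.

BFS to 2:
  Layer 0: {0}
  Layer 1: {5,7}
  Layer 2: {1,4}
  Layer 3: {3}
2 never appears.

Answer: UNREACHABLE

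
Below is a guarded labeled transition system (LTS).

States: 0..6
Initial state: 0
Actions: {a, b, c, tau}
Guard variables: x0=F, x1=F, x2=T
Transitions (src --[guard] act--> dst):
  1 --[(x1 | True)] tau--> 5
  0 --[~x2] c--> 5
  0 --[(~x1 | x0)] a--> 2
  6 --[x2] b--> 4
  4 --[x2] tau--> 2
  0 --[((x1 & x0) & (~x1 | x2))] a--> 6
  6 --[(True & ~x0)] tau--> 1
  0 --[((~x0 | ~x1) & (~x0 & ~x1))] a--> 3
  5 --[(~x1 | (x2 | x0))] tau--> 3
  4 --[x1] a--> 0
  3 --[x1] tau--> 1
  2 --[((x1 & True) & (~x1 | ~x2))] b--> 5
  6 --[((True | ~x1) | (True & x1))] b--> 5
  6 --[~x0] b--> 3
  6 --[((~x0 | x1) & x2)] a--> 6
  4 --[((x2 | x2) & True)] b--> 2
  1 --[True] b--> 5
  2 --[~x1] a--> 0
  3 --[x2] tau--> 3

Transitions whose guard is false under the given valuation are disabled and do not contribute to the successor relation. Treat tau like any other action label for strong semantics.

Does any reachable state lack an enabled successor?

Reachable = {0,2,3}
  0: a→2  a→3  [deg 2]
  2: a→0  [deg 1]
  3: tau→3  [deg 1]

Answer: DEADLOCK-FREE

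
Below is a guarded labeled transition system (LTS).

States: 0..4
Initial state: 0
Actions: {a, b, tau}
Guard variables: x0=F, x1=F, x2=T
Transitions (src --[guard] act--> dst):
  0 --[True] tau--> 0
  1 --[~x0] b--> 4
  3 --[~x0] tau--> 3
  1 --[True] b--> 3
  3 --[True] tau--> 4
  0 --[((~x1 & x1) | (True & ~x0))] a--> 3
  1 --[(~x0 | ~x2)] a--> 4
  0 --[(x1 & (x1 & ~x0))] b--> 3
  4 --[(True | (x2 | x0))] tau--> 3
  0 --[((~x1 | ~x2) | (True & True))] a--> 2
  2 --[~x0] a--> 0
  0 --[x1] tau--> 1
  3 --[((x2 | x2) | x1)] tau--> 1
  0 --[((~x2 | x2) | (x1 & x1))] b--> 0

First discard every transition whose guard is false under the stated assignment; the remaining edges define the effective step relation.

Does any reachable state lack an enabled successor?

Reachable = {0,1,2,3,4}
  0: a→2  a→3  b→0  tau→0  [deg 4]
  1: a→4  b→3  b→4  [deg 3]
  2: a→0  [deg 1]
  3: tau→1  tau→3  tau→4  [deg 3]
  4: tau→3  [deg 1]

Answer: DEADLOCK-FREE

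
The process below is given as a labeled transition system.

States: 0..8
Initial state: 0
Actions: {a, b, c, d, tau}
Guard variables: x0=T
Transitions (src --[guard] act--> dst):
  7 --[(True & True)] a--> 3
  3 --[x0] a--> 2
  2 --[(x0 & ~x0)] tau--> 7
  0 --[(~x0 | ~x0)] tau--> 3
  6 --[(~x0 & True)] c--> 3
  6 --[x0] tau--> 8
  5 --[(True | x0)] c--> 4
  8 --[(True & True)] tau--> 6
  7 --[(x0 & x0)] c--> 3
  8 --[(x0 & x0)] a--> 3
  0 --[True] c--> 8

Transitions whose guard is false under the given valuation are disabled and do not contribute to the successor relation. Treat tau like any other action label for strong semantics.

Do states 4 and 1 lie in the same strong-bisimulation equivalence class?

Answer: BISIMILAR

Trace:
Bisimulation quotient by refinement:
  π0 = {{0,1,2,3,4,5,6,7,8}}
  π1 = {{0,5},{1,2,4},{3},{6},{7},{8}}
  π2 = {{0},{1,2,4},{3},{5},{6},{7},{8}}
7 equivalence class(es) (converged in 3)
[4]={1,2,4}  [1]={1,2,4}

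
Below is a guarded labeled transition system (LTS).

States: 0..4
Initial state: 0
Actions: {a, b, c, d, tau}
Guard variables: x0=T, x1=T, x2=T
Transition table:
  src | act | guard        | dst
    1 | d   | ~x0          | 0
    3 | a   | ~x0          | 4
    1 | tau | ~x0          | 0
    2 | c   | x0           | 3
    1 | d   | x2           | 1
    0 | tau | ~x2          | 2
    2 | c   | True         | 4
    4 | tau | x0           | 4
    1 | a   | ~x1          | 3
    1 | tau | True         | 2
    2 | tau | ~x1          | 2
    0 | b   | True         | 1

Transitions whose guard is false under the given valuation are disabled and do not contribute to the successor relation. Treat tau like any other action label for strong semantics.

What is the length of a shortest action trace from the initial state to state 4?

Layered search for 4:
  Layer 0: {0}
  Layer 1: {1}
  Layer 2: {2}
  Layer 3: {3,4}
first hit 4 at d=3 via b·tau·c

Answer: 3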